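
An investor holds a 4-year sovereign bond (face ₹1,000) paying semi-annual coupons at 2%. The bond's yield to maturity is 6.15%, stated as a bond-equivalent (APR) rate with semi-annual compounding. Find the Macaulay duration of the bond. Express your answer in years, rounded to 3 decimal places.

Periodic yield y = 0.03075. Discount each cash flow and weight by its period:
  t   CF        PV=CF/(1+0.03075)^t    t·PV
  1        10.00         9.7017         9.7017
  2        10.00         9.4122        18.8245
  3        10.00         9.1315        27.3944
  4        10.00         8.8590        35.4362
  5        10.00         8.5948        42.9738
  6        10.00         8.3383        50.0301
  7        10.00         8.0896        56.6271
  8     1,010.00       792.6740     6,341.3922
  Σ                    854.8011     6,582.3798
Price P = Σ PV = 854.8011.
Macaulay duration = Σ(t·PV) / P = 6,582.3798 / 854.8011 = 7.70048 half-year periods.
In years: 7.70048 / 2 = 3.85024 years.

3.850 years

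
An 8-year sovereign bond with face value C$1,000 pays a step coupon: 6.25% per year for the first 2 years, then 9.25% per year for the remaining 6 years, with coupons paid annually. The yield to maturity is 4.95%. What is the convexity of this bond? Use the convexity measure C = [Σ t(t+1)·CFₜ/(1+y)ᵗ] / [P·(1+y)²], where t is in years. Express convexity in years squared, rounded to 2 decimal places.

With y = 0.0495:
  t   CF        PV=CF/(1+0.0495)^t    t·PV        t(t+1)·PV
  1        62.50        59.5522        59.5522         119.1043
  2        62.50        56.7434       113.4867         340.4602
  3        92.50        80.0192       240.0577         960.2308
  4        92.50        76.2451       304.9804       1,524.9021
  5        92.50        72.6490       363.2449       2,179.4694
  6        92.50        69.2225       415.3348       2,907.3436
  7        92.50        65.9576       461.7030       3,693.6238
  8     1,092.50       742.2700     5,938.1599      53,443.4393
  Σ                  1,222.6589     7,896.5196      65,168.5736
P = 1,222.6589.
Convexity = Σ t(t+1)·PV / [P·(1+y)²] = 65,168.5736 / (1,222.6589 × 1.101450) = 48.39138.

48.39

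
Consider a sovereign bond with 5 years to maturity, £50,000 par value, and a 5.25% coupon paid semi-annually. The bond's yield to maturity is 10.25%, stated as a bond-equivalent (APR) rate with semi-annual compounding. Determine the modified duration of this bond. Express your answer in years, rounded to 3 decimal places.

Periodic yield y = 0.05125. First find Macaulay duration:
  t   CF        PV=CF/(1+0.05125)^t    t·PV
  1     1,312.50     1,248.5137     1,248.5137
  2     1,312.50     1,187.6468     2,375.2936
  3     1,312.50     1,129.7472     3,389.2417
  4     1,312.50     1,074.6704     4,298.6815
  5     1,312.50     1,022.2786     5,111.3930
  6     1,312.50       972.4410     5,834.6460
  7     1,312.50       925.0331     6,475.2314
  8     1,312.50       879.9363     7,039.4905
  9     1,312.50       837.0381     7,533.3430
  10   51,312.50    31,128.8507   311,288.5069
  Σ                 40,406.1558   354,594.3412
P = 40,406.1558; Macaulay duration = 354,594.3412 / 40,406.1558 = 8.77575 half-year periods = 4.38788 years.
Modified duration = D_Mac / (1 + y) = 4.38788 / 1.05125 = 4.17396 years.

4.174 years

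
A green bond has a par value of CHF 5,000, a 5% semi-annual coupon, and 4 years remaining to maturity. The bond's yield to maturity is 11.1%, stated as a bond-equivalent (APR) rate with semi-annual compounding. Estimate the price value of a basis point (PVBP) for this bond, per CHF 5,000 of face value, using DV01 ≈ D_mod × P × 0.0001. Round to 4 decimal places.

CHF 1.3879

Periodic yield y = 0.0555.
  t   CF        PV=CF/(1+0.0555)^t    t·PV
  1       125.00       118.4273       118.4273
  2       125.00       112.2002       224.4004
  3       125.00       106.3005       318.9015
  4       125.00       100.7110       402.8441
  5       125.00        95.4155       477.0774
  6       125.00        90.3984       542.3902
  7       125.00        85.6451       599.5155
  8     5,125.00     3,326.8098    26,614.4782
  Σ                  4,035.9077    29,298.0345
P = 4,035.9077; D_Mac = 7.25934 half-year periods = 3.62967 yrs; D_mod = 3.43882 yrs.
DV01 ≈ 3.43882 × 4,035.9077 × 0.0001 = 1.387875.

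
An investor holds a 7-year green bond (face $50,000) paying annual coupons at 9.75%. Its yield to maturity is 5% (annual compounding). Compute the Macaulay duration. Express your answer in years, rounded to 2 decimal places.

Periodic yield y = 0.05. Discount each cash flow and weight by its year:
  t   CF        PV=CF/(1+0.05)^t    t·PV
  1     4,875.00     4,642.8571     4,642.8571
  2     4,875.00     4,421.7687     8,843.5374
  3     4,875.00     4,211.2083    12,633.6249
  4     4,875.00     4,010.6746    16,042.6983
  5     4,875.00     3,819.6901    19,098.4503
  6     4,875.00     3,637.8001    21,826.8004
  7    54,875.00    38,998.6380   272,990.4659
  Σ                 63,742.6368   356,078.4343
Price P = Σ PV = 63,742.6368.
Macaulay duration = Σ(t·PV) / P = 356,078.4343 / 63,742.6368 = 5.58619 years.

5.59 years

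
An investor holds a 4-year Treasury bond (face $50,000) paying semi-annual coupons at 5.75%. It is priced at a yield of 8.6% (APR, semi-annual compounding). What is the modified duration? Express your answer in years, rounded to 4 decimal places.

Periodic yield y = 0.043. First find Macaulay duration:
  t   CF        PV=CF/(1+0.043)^t    t·PV
  1     1,437.50     1,378.2359     1,378.2359
  2     1,437.50     1,321.4150     2,642.8300
  3     1,437.50     1,266.9367     3,800.8102
  4     1,437.50     1,214.7044     4,858.8178
  5     1,437.50     1,164.6255     5,823.1277
  6     1,437.50     1,116.6113     6,699.6676
  7     1,437.50     1,070.5765     7,494.0353
  8    51,437.50    36,728.6855   293,829.4838
  Σ                 45,261.7908   326,527.0082
P = 45,261.7908; Macaulay duration = 326,527.0082 / 45,261.7908 = 7.21419 half-year periods = 3.60709 years.
Modified duration = D_Mac / (1 + y) = 3.60709 / 1.043 = 3.45838 years.

3.4584 years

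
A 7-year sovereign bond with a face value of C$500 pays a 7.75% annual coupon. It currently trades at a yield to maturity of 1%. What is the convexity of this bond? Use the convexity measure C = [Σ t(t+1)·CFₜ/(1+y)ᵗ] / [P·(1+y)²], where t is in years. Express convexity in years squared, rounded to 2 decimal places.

With y = 0.01:
  t   CF        PV=CF/(1+0.01)^t    t·PV        t(t+1)·PV
  1        38.75        38.3663        38.3663          76.7327
  2        38.75        37.9865        75.9729         227.9188
  3        38.75        37.6104       112.8311         451.3244
  4        38.75        37.2380       148.9520         744.7598
  5        38.75        36.8693       184.3465       1,106.0789
  6        38.75        36.5043       219.0255       1,533.1786
  7       538.75       502.5019     3,517.5130      28,140.1037
  Σ                    727.0766     4,297.0073      32,280.0969
P = 727.0766.
Convexity = Σ t(t+1)·PV / [P·(1+y)²] = 32,280.0969 / (727.0766 × 1.020100) = 43.52231.

43.52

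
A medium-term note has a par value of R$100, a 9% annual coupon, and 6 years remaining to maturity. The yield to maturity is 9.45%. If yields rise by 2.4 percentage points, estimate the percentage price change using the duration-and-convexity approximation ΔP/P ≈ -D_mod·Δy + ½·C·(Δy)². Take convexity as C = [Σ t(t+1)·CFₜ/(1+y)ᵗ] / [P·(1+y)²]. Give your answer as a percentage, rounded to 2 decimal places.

-9.93%

With y = 0.0945:
  t   CF        PV=CF/(1+0.0945)^t    t·PV        t(t+1)·PV
  1         9.00         8.2229         8.2229          16.4459
  2         9.00         7.5130        15.0259          45.0777
  3         9.00         6.8643        20.5929          82.3714
  4         9.00         6.2716        25.0865         125.4323
  5         9.00         5.7301        28.6506         171.9036
  6       109.00        63.4062       380.4374       2,663.0615
  Σ                     98.0081       478.0161       3,104.2924
P = 98.0081; D_Mac = 4.87731 yrs; D_mod = 4.45620 yrs; C = 26.44046.
Duration effect: -4.45620 × (+0.024) = -0.106949
Convexity effect: 0.5 × 26.44046 × (0.024)² = +0.0076149
ΔP/P ≈ -0.106949 + 0.0076149 = -0.099334 = -9.9334%.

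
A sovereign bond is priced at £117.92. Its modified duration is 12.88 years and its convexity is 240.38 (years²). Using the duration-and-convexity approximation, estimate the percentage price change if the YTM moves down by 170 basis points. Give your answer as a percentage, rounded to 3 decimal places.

Duration effect: -D_mod·Δy = -12.88 × (-0.017) = +0.218960
Convexity effect: ½·C·(Δy)² = 0.5 × 240.38 × (-0.017)² = +0.03473491
ΔP/P ≈ +0.218960 + 0.03473491 = +0.25369491
= +25.369491%.

+25.369%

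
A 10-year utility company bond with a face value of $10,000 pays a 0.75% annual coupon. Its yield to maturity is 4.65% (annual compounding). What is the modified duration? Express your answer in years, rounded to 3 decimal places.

9.160 years

Periodic yield y = 0.0465. First find Macaulay duration:
  t   CF        PV=CF/(1+0.0465)^t    t·PV
  1        75.00        71.6675        71.6675
  2        75.00        68.4830       136.9660
  3        75.00        65.4400       196.3201
  4        75.00        62.5323       250.1292
  5        75.00        59.7537       298.7687
  6        75.00        57.0987       342.5919
  7        75.00        54.5615       381.9308
  8        75.00        52.1372       417.0973
  9        75.00        49.8205       448.3846
  10   10,075.00     6,395.1793    63,951.7934
  Σ                  6,936.6738    66,495.6495
P = 6,936.6738; Macaulay duration = 66,495.6495 / 6,936.6738 = 9.58610 years.
Modified duration = D_Mac / (1 + y) = 9.58610 / 1.0465 = 9.16015 years.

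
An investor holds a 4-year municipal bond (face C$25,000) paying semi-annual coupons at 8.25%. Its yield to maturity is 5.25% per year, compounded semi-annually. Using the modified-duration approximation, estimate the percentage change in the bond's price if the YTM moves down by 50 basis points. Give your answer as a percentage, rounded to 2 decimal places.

+1.71%

Periodic yield y = 0.02625. Modified duration first:
  t   CF        PV=CF/(1+0.02625)^t    t·PV
  1     1,031.25     1,004.8721     1,004.8721
  2     1,031.25       979.1689     1,958.3378
  3     1,031.25       954.1232     2,862.3696
  4     1,031.25       929.7181     3,718.8724
  5     1,031.25       905.9372     4,529.6862
  6     1,031.25       882.7647     5,296.5880
  7     1,031.25       860.1848     6,021.2937
  8    26,031.25    21,157.7588   169,262.0705
  Σ                 27,674.5278   194,654.0902
P = 27,674.5278; D_Mac = 7.03369 half-year periods = 3.51685 yrs; D_mod = 3.51685/(1+0.02625) = 3.42689 yrs.
ΔP/P ≈ -D_mod · Δy = -3.42689 × (-0.005) = +0.017134 = +1.7134%.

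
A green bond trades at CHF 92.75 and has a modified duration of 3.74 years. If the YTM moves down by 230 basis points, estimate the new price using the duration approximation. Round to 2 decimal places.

Duration approximation: ΔP/P ≈ -D_mod · Δy = -3.74 × (-0.023) = +0.086020.
New price ≈ 92.75 × (1 + 0.086020) = 100.728355.

CHF 100.73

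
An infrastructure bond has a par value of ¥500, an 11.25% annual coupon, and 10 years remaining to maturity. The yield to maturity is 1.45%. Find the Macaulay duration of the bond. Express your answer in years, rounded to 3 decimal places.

Periodic yield y = 0.0145. Discount each cash flow and weight by its year:
  t   CF        PV=CF/(1+0.0145)^t    t·PV
  1        56.25        55.4460        55.4460
  2        56.25        54.6536       109.3071
  3        56.25        53.8724       161.6172
  4        56.25        53.1024       212.4097
  5        56.25        52.3434       261.7172
  6        56.25        51.5953       309.5719
  7        56.25        50.8579       356.0051
  8        56.25        50.1310       401.0478
  9        56.25        49.4145       444.7302
  10      556.25       481.6699     4,816.6990
  Σ                    953.0864     7,128.5511
Price P = Σ PV = 953.0864.
Macaulay duration = Σ(t·PV) / P = 7,128.5511 / 953.0864 = 7.47944 years.

7.479 years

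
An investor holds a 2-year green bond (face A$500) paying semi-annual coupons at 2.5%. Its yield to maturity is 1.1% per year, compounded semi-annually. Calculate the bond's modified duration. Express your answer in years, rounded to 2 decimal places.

1.95 years

Periodic yield y = 0.0055. First find Macaulay duration:
  t   CF        PV=CF/(1+0.0055)^t    t·PV
  1         6.25         6.2158         6.2158
  2         6.25         6.1818        12.3636
  3         6.25         6.1480        18.4440
  4       506.25       495.2640     1,981.0559
  Σ                    513.8096     2,018.0793
P = 513.8096; Macaulay duration = 2,018.0793 / 513.8096 = 3.92768 half-year periods = 1.96384 years.
Modified duration = D_Mac / (1 + y) = 1.96384 / 1.0055 = 1.95310 years.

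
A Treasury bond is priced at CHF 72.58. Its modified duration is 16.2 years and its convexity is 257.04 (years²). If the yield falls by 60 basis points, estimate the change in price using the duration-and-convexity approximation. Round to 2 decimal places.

+CHF 7.39

Duration effect: -D_mod·Δy = -16.2 × (-0.006) = +0.097200
Convexity effect: ½·C·(Δy)² = 0.5 × 257.04 × (-0.006)² = +0.00462672
ΔP/P ≈ +0.097200 + 0.00462672 = +0.10182672
ΔP ≈ 72.58 × (+0.10182672) = +7.3905833376.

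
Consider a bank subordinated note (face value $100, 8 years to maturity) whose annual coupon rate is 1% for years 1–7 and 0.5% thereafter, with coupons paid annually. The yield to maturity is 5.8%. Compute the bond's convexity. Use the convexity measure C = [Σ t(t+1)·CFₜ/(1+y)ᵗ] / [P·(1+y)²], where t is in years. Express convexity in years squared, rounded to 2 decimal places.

With y = 0.058:
  t   CF        PV=CF/(1+0.058)^t    t·PV        t(t+1)·PV
  1         1.00         0.9452         0.9452           1.8904
  2         1.00         0.8934         1.7867           5.3602
  3         1.00         0.8444         2.5332          10.1327
  4         1.00         0.7981         3.1924          15.9620
  5         1.00         0.7543         3.7717          22.6304
  6         1.00         0.7130         4.2780          29.9458
  7         1.00         0.6739         4.7174          37.7388
  8       100.50        64.0148       512.1188       4,609.0691
  Σ                     69.6371       533.3433       4,732.7293
P = 69.6371.
Convexity = Σ t(t+1)·PV / [P·(1+y)²] = 4,732.7293 / (69.6371 × 1.119364) = 60.71548.

60.72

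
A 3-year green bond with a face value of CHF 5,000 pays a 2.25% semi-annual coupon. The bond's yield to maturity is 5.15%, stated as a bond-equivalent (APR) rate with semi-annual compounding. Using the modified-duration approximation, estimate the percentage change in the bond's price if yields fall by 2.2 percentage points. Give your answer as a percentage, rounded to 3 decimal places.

+6.249%

Periodic yield y = 0.02575. Modified duration first:
  t   CF        PV=CF/(1+0.02575)^t    t·PV
  1        56.25        54.8379        54.8379
  2        56.25        53.4613       106.9226
  3        56.25        52.1192       156.3577
  4        56.25        50.8108       203.2434
  5        56.25        49.5353       247.6766
  6     5,056.25     4,340.8960    26,045.3762
  Σ                  4,601.6606    26,814.4144
P = 4,601.6606; D_Mac = 5.82712 half-year periods = 2.91356 yrs; D_mod = 2.91356/(1+0.02575) = 2.84042 yrs.
ΔP/P ≈ -D_mod · Δy = -2.84042 × (-0.022) = +0.062489 = +6.2489%.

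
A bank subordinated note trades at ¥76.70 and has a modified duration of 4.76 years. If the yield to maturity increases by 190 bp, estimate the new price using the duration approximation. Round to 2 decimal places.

Duration approximation: ΔP/P ≈ -D_mod · Δy = -4.76 × (+0.019) = -0.090440.
New price ≈ 76.70 × (1 - 0.090440) = 69.763252.

¥69.76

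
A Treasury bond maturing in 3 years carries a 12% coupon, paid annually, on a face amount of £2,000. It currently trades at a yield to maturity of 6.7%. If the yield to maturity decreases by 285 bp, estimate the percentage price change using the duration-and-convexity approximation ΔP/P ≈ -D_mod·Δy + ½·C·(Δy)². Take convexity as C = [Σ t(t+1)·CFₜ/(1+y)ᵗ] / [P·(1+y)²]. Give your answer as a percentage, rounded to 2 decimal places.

With y = 0.067:
  t   CF        PV=CF/(1+0.067)^t    t·PV        t(t+1)·PV
  1       240.00       224.9297       224.9297         449.8594
  2       240.00       210.8057       421.6115       1,264.8344
  3     2,240.00     1,843.9739     5,531.9216      22,127.6863
  Σ                  2,279.7093     6,178.4627      23,842.3801
P = 2,279.7093; D_Mac = 2.71020 yrs; D_mod = 2.54002 yrs; C = 9.18631.
Duration effect: -2.54002 × (-0.0285) = +0.072390
Convexity effect: 0.5 × 9.18631 × (-0.0285)² = +0.0037308
ΔP/P ≈ +0.072390 + 0.0037308 = +0.076121 = +7.6121%.

+7.61%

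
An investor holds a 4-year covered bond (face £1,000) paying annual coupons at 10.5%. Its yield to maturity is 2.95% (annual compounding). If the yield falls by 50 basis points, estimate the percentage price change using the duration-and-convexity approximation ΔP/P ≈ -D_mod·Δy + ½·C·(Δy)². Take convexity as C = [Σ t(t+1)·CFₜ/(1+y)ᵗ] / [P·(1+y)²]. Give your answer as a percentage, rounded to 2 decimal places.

+1.73%

With y = 0.0295:
  t   CF        PV=CF/(1+0.0295)^t    t·PV        t(t+1)·PV
  1       105.00       101.9913       101.9913         203.9825
  2       105.00        99.0687       198.1375         594.4124
  3       105.00        96.2299       288.6898       1,154.7594
  4     1,105.00       983.6869     3,934.7475      19,673.7374
  Σ                  1,280.9768     4,523.5660      21,626.8916
P = 1,280.9768; D_Mac = 3.53134 yrs; D_mod = 3.43015 yrs; C = 15.92943.
Duration effect: -3.43015 × (-0.005) = +0.017151
Convexity effect: 0.5 × 15.92943 × (-0.005)² = +0.0001991
ΔP/P ≈ +0.017151 + 0.0001991 = +0.017350 = +1.7350%.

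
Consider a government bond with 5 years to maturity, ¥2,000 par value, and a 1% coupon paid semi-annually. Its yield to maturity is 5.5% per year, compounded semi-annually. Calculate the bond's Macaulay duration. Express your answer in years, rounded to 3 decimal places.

Periodic yield y = 0.0275. Discount each cash flow and weight by its period:
  t   CF        PV=CF/(1+0.0275)^t    t·PV
  1        10.00         9.7324         9.7324
  2        10.00         9.4719        18.9438
  3        10.00         9.2184        27.6551
  4        10.00         8.9717        35.8866
  5        10.00         8.7315        43.6577
  6        10.00         8.4978        50.9871
  7        10.00         8.2704        57.8929
  8        10.00         8.0491        64.3925
  9        10.00         7.8336        70.5027
  10    2,010.00     1,532.4198    15,324.1979
  Σ                  1,611.1966    15,703.8487
Price P = Σ PV = 1,611.1966.
Macaulay duration = Σ(t·PV) / P = 15,703.8487 / 1,611.1966 = 9.74670 half-year periods.
In years: 9.74670 / 2 = 4.87335 years.

4.873 years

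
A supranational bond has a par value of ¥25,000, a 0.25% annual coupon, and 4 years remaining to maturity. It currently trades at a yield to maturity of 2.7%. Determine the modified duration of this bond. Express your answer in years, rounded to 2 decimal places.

Periodic yield y = 0.027. First find Macaulay duration:
  t   CF        PV=CF/(1+0.027)^t    t·PV
  1        62.50        60.8569        60.8569
  2        62.50        59.2569       118.5139
  3        62.50        57.6991       173.0972
  4    25,062.50    22,529.0363    90,116.1454
  Σ                 22,706.8492    90,468.6132
P = 22,706.8492; Macaulay duration = 90,468.6132 / 22,706.8492 = 3.98420 years.
Modified duration = D_Mac / (1 + y) = 3.98420 / 1.027 = 3.87945 years.

3.88 years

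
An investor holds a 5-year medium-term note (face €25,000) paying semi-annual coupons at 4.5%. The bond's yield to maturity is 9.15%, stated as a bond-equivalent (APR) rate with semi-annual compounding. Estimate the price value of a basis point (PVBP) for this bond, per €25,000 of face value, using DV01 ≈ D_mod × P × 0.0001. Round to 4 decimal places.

Periodic yield y = 0.04575.
  t   CF        PV=CF/(1+0.04575)^t    t·PV
  1       562.50       537.8915       537.8915
  2       562.50       514.3595     1,028.7190
  3       562.50       491.8571     1,475.5712
  4       562.50       470.3390     1,881.3562
  5       562.50       449.7624     2,248.8121
  6       562.50       430.0860     2,580.5159
  7       562.50       411.2704     2,878.8925
  8       562.50       393.2779     3,146.2232
  9       562.50       376.0726     3,384.6532
  10   25,562.50    16,342.7295   163,427.2951
  Σ                 20,417.6458   182,589.9299
P = 20,417.6458; D_Mac = 8.94275 half-year periods = 4.47138 yrs; D_mod = 4.27576 yrs.
DV01 ≈ 4.27576 × 20,417.6458 × 0.0001 = 8.730095.

€8.7301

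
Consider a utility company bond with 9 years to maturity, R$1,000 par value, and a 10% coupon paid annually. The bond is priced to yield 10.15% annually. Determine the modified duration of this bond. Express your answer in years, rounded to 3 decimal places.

Periodic yield y = 0.1015. First find Macaulay duration:
  t   CF        PV=CF/(1+0.1015)^t    t·PV
  1       100.00        90.7853        90.7853
  2       100.00        82.4197       164.8394
  3       100.00        74.8250       224.4749
  4       100.00        67.9301       271.7202
  5       100.00        61.6705       308.3525
  6       100.00        55.9877       335.9265
  7       100.00        50.8286       355.8005
  8       100.00        46.1449       369.1594
  9     1,100.00       460.8209     4,147.3881
  Σ                    991.4127     6,268.4469
P = 991.4127; Macaulay duration = 6,268.4469 / 991.4127 = 6.32274 years.
Modified duration = D_Mac / (1 + y) = 6.32274 / 1.1015 = 5.74012 years.

5.740 years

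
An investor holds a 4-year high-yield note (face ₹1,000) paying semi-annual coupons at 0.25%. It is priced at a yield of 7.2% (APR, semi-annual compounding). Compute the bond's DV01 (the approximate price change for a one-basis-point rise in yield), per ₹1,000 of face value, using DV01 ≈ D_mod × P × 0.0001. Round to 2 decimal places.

₹0.29

Periodic yield y = 0.036.
  t   CF        PV=CF/(1+0.036)^t    t·PV
  1         1.25         1.2066         1.2066
  2         1.25         1.1646         2.3293
  3         1.25         1.1242         3.3725
  4         1.25         1.0851         4.3404
  5         1.25         1.0474         5.2370
  6         1.25         1.0110         6.0660
  7         1.25         0.9759         6.8311
  8     1,001.25       754.5091     6,036.0729
  Σ                    762.1238     6,065.4557
P = 762.1238; D_Mac = 7.95862 half-year periods = 3.97931 yrs; D_mod = 3.84103 yrs.
DV01 ≈ 3.84103 × 762.1238 × 0.0001 = 0.292734.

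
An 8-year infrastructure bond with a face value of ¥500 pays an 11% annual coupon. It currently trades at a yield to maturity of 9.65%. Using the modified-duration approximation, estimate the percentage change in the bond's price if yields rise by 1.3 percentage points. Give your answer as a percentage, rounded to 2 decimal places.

Periodic yield y = 0.0965. Modified duration first:
  t   CF        PV=CF/(1+0.0965)^t    t·PV
  1        55.00        50.1596        50.1596
  2        55.00        45.7452        91.4904
  3        55.00        41.7193       125.1578
  4        55.00        38.0477       152.1907
  5        55.00        34.6992       173.4960
  6        55.00        31.6454       189.8725
  7        55.00        28.8604       202.0227
  8       555.00       265.5974     2,124.7796
  Σ                    536.4742     3,109.1694
P = 536.4742; D_Mac = 5.79556 yrs; D_mod = 5.79556/(1+0.0965) = 5.28551 yrs.
ΔP/P ≈ -D_mod · Δy = -5.28551 × (+0.013) = -0.068712 = -6.8712%.

-6.87%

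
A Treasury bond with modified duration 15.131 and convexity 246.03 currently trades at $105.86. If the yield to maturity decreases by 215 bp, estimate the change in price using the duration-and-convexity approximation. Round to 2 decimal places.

+$40.46

Duration effect: -D_mod·Δy = -15.131 × (-0.0215) = +0.3253165
Convexity effect: ½·C·(Δy)² = 0.5 × 246.03 × (-0.0215)² = +0.05686368375
ΔP/P ≈ +0.3253165 + 0.05686368375 = +0.38218018375
ΔP ≈ 105.86 × (+0.38218018375) = +40.457594251775.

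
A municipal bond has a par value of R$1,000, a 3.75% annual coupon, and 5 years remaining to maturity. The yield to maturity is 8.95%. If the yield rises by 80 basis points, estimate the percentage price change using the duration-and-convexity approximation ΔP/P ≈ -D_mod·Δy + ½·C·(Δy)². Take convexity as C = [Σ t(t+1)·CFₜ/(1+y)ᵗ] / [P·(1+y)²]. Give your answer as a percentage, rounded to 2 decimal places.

With y = 0.0895:
  t   CF        PV=CF/(1+0.0895)^t    t·PV        t(t+1)·PV
  1        37.50        34.4195        34.4195          68.8389
  2        37.50        31.5920        63.1840         189.5519
  3        37.50        28.9968        86.9903         347.9612
  4        37.50        26.6147       106.4590         532.2949
  5     1,037.50       675.8525     3,379.2626      20,275.5754
  Σ                    797.4755     3,670.3153      21,414.2223
P = 797.4755; D_Mac = 4.60242 yrs; D_mod = 4.22434 yrs; C = 22.62197.
Duration effect: -4.22434 × (+0.008) = -0.033795
Convexity effect: 0.5 × 22.62197 × (0.008)² = +0.0007239
ΔP/P ≈ -0.033795 + 0.0007239 = -0.033071 = -3.3071%.

-3.31%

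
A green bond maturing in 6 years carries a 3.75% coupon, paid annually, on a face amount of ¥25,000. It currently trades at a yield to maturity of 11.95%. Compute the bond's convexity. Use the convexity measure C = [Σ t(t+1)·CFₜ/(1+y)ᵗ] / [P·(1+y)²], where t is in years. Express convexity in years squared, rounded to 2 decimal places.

28.69

With y = 0.1195:
  t   CF        PV=CF/(1+0.1195)^t    t·PV        t(t+1)·PV
  1       937.50       837.4274       837.4274       1,674.8548
  2       937.50       748.0370     1,496.0740       4,488.2220
  3       937.50       668.1885     2,004.5654       8,018.2617
  4       937.50       596.8633     2,387.4532      11,937.2662
  5       937.50       533.1517     2,665.7584      15,994.5506
  6    25,937.50    13,175.9982    79,055.9892     553,391.9241
  Σ                 16,559.6661    88,447.2677     595,505.0795
P = 16,559.6661.
Convexity = Σ t(t+1)·PV / [P·(1+y)²] = 595,505.0795 / (16,559.6661 × 1.253280) = 28.69364.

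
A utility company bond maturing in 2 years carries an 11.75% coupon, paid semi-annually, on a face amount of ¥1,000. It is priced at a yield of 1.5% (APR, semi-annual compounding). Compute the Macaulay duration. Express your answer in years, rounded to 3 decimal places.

Periodic yield y = 0.0075. Discount each cash flow and weight by its period:
  t   CF        PV=CF/(1+0.0075)^t    t·PV
  1        58.75        58.3127        58.3127
  2        58.75        57.8786       115.7571
  3        58.75        57.4477       172.3431
  4     1,058.75     1,027.5742     4,110.2969
  Σ                  1,201.2132     4,456.7098
Price P = Σ PV = 1,201.2132.
Macaulay duration = Σ(t·PV) / P = 4,456.7098 / 1,201.2132 = 3.71017 half-year periods.
In years: 3.71017 / 2 = 1.85509 years.

1.855 years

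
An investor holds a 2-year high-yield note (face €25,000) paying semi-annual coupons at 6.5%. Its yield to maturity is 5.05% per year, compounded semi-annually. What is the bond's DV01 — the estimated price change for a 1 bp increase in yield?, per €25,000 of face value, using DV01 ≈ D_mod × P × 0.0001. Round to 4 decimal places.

Periodic yield y = 0.02525.
  t   CF        PV=CF/(1+0.02525)^t    t·PV
  1       812.50       792.4896       792.4896
  2       812.50       772.9721     1,545.9442
  3       812.50       753.9352     2,261.8057
  4    25,812.50    23,362.0504    93,448.2017
  Σ                 25,681.4474    98,048.4412
P = 25,681.4474; D_Mac = 3.81787 half-year periods = 1.90894 yrs; D_mod = 1.86192 yrs.
DV01 ≈ 1.86192 × 25,681.4474 × 0.0001 = 4.781685.

€4.7817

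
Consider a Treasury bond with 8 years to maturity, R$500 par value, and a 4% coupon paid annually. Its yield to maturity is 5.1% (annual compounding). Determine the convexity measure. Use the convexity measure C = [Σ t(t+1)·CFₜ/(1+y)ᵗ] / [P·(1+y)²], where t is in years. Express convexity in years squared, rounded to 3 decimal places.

With y = 0.051:
  t   CF        PV=CF/(1+0.051)^t    t·PV        t(t+1)·PV
  1        20.00        19.0295        19.0295          38.0590
  2        20.00        18.1061        36.2122         108.6365
  3        20.00        17.2275        51.6825         206.7298
  4        20.00        16.3915        65.5661         327.8303
  5        20.00        15.5961        77.9806         467.8834
  6        20.00        14.8393        89.0359         623.2510
  7        20.00        14.1192        98.8346         790.6768
  8       520.00       349.2864     2,794.2908      25,148.6173
  Σ                    464.5956     3,232.6320      27,711.6842
P = 464.5956.
Convexity = Σ t(t+1)·PV / [P·(1+y)²] = 27,711.6842 / (464.5956 × 1.104601) = 53.99859.

53.999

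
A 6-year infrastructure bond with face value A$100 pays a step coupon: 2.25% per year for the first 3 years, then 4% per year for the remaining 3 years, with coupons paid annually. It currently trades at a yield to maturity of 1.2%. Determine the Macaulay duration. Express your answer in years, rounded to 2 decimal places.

Periodic yield y = 0.012. Discount each cash flow and weight by its year:
  t   CF        PV=CF/(1+0.012)^t    t·PV
  1         2.25         2.2233         2.2233
  2         2.25         2.1970         4.3939
  3         2.25         2.1709         6.5127
  4         4.00         3.8136        15.2545
  5         4.00         3.7684        18.8420
  6       104.00        96.8167       580.9002
  Σ                    110.9899       628.1267
Price P = Σ PV = 110.9899.
Macaulay duration = Σ(t·PV) / P = 628.1267 / 110.9899 = 5.65931 years.

5.66 years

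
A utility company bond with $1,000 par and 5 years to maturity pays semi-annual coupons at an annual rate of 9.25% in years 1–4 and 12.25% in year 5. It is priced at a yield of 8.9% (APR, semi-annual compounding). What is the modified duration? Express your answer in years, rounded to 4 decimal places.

3.9570 years

Periodic yield y = 0.0445. First find Macaulay duration:
  t   CF        PV=CF/(1+0.0445)^t    t·PV
  1        46.25        44.2796        44.2796
  2        46.25        42.3931        84.7861
  3        46.25        40.5869       121.7608
  4        46.25        38.8578       155.4311
  5        46.25        37.2023       186.0114
  6        46.25        35.6173       213.7038
  7        46.25        34.0999       238.6990
  8        46.25        32.6471       261.1765
  9        61.25        41.3933       372.5397
  10    1,061.25       686.6466     6,866.4658
  Σ                  1,033.7237     8,544.8540
P = 1,033.7237; Macaulay duration = 8,544.8540 / 1,033.7237 = 8.26609 half-year periods = 4.13305 years.
Modified duration = D_Mac / (1 + y) = 4.13305 / 1.0445 = 3.95696 years.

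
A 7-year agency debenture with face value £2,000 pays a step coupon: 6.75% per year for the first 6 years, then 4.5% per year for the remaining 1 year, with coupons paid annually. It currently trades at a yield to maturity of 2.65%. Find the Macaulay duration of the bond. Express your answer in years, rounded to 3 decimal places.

Periodic yield y = 0.0265. Discount each cash flow and weight by its year:
  t   CF        PV=CF/(1+0.0265)^t    t·PV
  1       135.00       131.5149       131.5149
  2       135.00       128.1197       256.2394
  3       135.00       124.8122       374.4365
  4       135.00       121.5900       486.3601
  5       135.00       118.4511       592.2554
  6       135.00       115.3932       692.3589
  7     2,090.00     1,740.3380    12,182.3662
  Σ                  2,480.2190    14,715.5313
Price P = Σ PV = 2,480.2190.
Macaulay duration = Σ(t·PV) / P = 14,715.5313 / 2,480.2190 = 5.93316 years.

5.933 years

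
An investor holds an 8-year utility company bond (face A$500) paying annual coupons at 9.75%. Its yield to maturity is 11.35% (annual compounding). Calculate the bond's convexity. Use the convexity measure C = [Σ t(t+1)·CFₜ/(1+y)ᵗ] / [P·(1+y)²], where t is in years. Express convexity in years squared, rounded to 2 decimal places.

With y = 0.1135:
  t   CF        PV=CF/(1+0.1135)^t    t·PV        t(t+1)·PV
  1        48.75        43.7809        43.7809          87.5617
  2        48.75        39.3182        78.6365         235.9095
  3        48.75        35.3105       105.9315         423.7261
  4        48.75        31.7113       126.8451         634.2255
  5        48.75        28.4789       142.3946         854.3676
  6        48.75        25.5760       153.4562       1,074.1937
  7        48.75        22.9691       160.7834       1,286.2669
  8       548.75       232.1949     1,857.5596      16,718.0361
  Σ                    459.3399     2,669.3878      21,314.2871
P = 459.3399.
Convexity = Σ t(t+1)·PV / [P·(1+y)²] = 21,314.2871 / (459.3399 × 1.239882) = 37.42452.

37.42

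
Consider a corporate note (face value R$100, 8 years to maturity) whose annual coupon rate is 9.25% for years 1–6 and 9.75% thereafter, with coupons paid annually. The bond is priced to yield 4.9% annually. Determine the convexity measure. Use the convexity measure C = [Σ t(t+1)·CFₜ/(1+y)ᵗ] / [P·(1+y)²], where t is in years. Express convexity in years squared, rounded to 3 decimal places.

With y = 0.049:
  t   CF        PV=CF/(1+0.049)^t    t·PV        t(t+1)·PV
  1         9.25         8.8179         8.8179          17.6358
  2         9.25         8.4060        16.8121          50.4362
  3         9.25         8.0134        24.0401          96.1605
  4         9.25         7.6391        30.5562         152.7812
  5         9.25         7.2822        36.4111         218.4668
  6         9.25         6.9421        41.6524         291.5668
  7         9.75         6.9755        48.8286         390.6288
  8       109.75        74.8515       598.8122       5,389.3094
  Σ                    128.9277       805.9306       6,606.9855
P = 128.9277.
Convexity = Σ t(t+1)·PV / [P·(1+y)²] = 6,606.9855 / (128.9277 × 1.100401) = 46.56999.

46.570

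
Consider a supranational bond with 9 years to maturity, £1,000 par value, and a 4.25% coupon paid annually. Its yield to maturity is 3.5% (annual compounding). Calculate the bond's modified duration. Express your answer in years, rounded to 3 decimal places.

7.446 years

Periodic yield y = 0.035. First find Macaulay duration:
  t   CF        PV=CF/(1+0.035)^t    t·PV
  1        42.50        41.0628        41.0628
  2        42.50        39.6742        79.3484
  3        42.50        38.3326       114.9977
  4        42.50        37.0363       148.1452
  5        42.50        35.7839       178.9193
  6        42.50        34.5738       207.4427
  7        42.50        33.4046       233.8323
  8        42.50        32.2750       258.1999
  9     1,042.50       764.9145     6,884.2308
  Σ                  1,057.0576     8,146.1791
P = 1,057.0576; Macaulay duration = 8,146.1791 / 1,057.0576 = 7.70647 years.
Modified duration = D_Mac / (1 + y) = 7.70647 / 1.035 = 7.44586 years.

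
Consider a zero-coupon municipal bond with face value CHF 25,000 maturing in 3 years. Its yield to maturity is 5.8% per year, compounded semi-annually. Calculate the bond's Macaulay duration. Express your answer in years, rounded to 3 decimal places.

A zero-coupon bond has a single cash flow at maturity, so its Macaulay duration equals its maturity: 3 years.
(Equivalently: 6 semi-annual periods ÷ 2 = 3 years.)

3.000 years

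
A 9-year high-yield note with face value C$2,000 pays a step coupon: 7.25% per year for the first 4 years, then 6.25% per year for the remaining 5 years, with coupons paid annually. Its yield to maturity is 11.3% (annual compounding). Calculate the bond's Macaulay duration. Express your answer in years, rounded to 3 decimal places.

6.597 years

Periodic yield y = 0.113. Discount each cash flow and weight by its year:
  t   CF        PV=CF/(1+0.113)^t    t·PV
  1       145.00       130.2785       130.2785
  2       145.00       117.0517       234.1034
  3       145.00       105.1677       315.5032
  4       145.00        94.4903       377.9613
  5       125.00        73.1870       365.9352
  6       125.00        65.7566       394.5393
  7       125.00        59.0805       413.5632
  8       125.00        53.0822       424.6574
  9     2,125.00       810.7789     7,297.0104
  Σ                  1,508.8734     9,953.5519
Price P = Σ PV = 1,508.8734.
Macaulay duration = Σ(t·PV) / P = 9,953.5519 / 1,508.8734 = 6.59668 years.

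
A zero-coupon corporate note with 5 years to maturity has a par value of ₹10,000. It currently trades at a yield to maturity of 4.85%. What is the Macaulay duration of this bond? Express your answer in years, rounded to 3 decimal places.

5.000 years

A zero-coupon bond has a single cash flow at maturity, so its Macaulay duration equals its maturity: 5 years.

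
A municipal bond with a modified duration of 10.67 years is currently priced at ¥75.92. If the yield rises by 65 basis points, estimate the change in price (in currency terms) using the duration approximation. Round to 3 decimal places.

Duration approximation: ΔP/P ≈ -D_mod · Δy = -10.67 × (+0.0065) = -0.069355.
ΔP ≈ 75.92 × (-0.069355) = -5.2654316.

-¥5.265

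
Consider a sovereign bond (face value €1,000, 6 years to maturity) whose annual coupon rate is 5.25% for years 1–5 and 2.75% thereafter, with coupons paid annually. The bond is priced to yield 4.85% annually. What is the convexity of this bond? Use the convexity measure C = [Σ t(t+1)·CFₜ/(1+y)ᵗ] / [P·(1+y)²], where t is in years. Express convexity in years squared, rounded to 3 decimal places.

With y = 0.0485:
  t   CF        PV=CF/(1+0.0485)^t    t·PV        t(t+1)·PV
  1        52.50        50.0715        50.0715         100.1431
  2        52.50        47.7554        95.5108         286.5324
  3        52.50        45.5464       136.6392         546.5567
  4        52.50        43.4396       173.7583         868.7915
  5        52.50        41.4302       207.1510       1,242.9063
  6     1,027.50       773.3413     4,640.0480      32,480.3359
  Σ                  1,001.5844     5,303.1788      35,525.2658
P = 1,001.5844.
Convexity = Σ t(t+1)·PV / [P·(1+y)²] = 35,525.2658 / (1,001.5844 × 1.099352) = 32.26361.

32.264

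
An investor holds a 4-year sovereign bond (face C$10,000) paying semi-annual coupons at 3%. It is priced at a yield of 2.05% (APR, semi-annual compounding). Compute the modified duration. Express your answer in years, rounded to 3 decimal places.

Periodic yield y = 0.01025. First find Macaulay duration:
  t   CF        PV=CF/(1+0.01025)^t    t·PV
  1       150.00       148.4781       148.4781
  2       150.00       146.9716       293.9433
  3       150.00       145.4805       436.4414
  4       150.00       144.0044       576.0177
  5       150.00       142.5434       712.7168
  6       150.00       141.0971       846.5826
  7       150.00       139.6655       977.6587
  8    10,150.00     9,354.8143    74,838.5141
  Σ                 10,363.0549    78,830.3527
P = 10,363.0549; Macaulay duration = 78,830.3527 / 10,363.0549 = 7.60686 half-year periods = 3.80343 years.
Modified duration = D_Mac / (1 + y) = 3.80343 / 1.01025 = 3.76484 years.

3.765 years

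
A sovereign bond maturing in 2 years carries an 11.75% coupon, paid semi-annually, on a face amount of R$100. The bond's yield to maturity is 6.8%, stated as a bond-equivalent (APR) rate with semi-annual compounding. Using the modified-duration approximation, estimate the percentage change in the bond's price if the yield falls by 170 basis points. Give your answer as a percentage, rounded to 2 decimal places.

Periodic yield y = 0.034. Modified duration first:
  t   CF        PV=CF/(1+0.034)^t    t·PV
  1        5.875         5.6818         5.6818
  2        5.875         5.4950        10.9900
  3        5.875         5.3143        15.9429
  4      105.875        92.6214       370.4855
  Σ                    109.1125       403.1002
P = 109.1125; D_Mac = 3.69435 half-year periods = 1.84718 yrs; D_mod = 1.84718/(1+0.034) = 1.78644 yrs.
ΔP/P ≈ -D_mod · Δy = -1.78644 × (-0.017) = +0.030369 = +3.0369%.

+3.04%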